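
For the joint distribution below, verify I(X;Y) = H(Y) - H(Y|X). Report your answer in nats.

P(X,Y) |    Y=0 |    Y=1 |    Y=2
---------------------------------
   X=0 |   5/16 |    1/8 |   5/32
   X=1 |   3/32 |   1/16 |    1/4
I(X;Y) = 0.0660 nats

Mutual information has multiple equivalent forms:
- I(X;Y) = H(X) - H(X|Y)
- I(X;Y) = H(Y) - H(Y|X)
- I(X;Y) = H(X) + H(Y) - H(X,Y)

Computing all quantities:
H(X) = 0.6755, H(Y) = 1.0458, H(X,Y) = 1.6552
H(X|Y) = 0.6095, H(Y|X) = 0.9798

Verification:
H(X) - H(X|Y) = 0.6755 - 0.6095 = 0.0660
H(Y) - H(Y|X) = 1.0458 - 0.9798 = 0.0660
H(X) + H(Y) - H(X,Y) = 0.6755 + 1.0458 - 1.6552 = 0.0660

All forms give I(X;Y) = 0.0660 nats. ✓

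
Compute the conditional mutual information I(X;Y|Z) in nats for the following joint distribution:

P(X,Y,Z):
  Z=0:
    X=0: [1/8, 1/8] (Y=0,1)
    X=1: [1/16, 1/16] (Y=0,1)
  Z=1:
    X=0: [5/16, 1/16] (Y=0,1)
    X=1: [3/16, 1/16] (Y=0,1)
0.0032 nats

Conditional mutual information: I(X;Y|Z) = H(X|Z) + H(Y|Z) - H(X,Y|Z)

H(Z) = 0.6616
H(X,Z) = 1.3209 → H(X|Z) = 0.6593
H(Y,Z) = 1.2342 → H(Y|Z) = 0.5727
H(X,Y,Z) = 1.8904 → H(X,Y|Z) = 1.2288

I(X;Y|Z) = 0.6593 + 0.5727 - 1.2288 = 0.0032 nats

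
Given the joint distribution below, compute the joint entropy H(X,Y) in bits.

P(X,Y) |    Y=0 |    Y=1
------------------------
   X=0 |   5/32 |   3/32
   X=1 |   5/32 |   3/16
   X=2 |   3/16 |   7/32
2.5423 bits

Joint entropy is H(X,Y) = -Σ_{x,y} p(x,y) log p(x,y).

Summing over all non-zero entries:
H(X,Y) = -[5/32·log_2(5/32) + 3/32·log_2(3/32) + 5/32·log_2(5/32) + 3/16·log_2(3/16) + 3/16·log_2(3/16) + 7/32·log_2(7/32)]
H(X,Y) = 2.5423 bits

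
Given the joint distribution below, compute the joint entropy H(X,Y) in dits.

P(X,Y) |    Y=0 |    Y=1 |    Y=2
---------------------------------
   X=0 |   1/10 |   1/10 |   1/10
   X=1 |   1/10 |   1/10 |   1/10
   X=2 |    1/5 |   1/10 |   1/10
0.9398 dits

Joint entropy is H(X,Y) = -Σ_{x,y} p(x,y) log p(x,y).

Summing over all non-zero entries:
H(X,Y) = -[1/10·log_10(1/10) + 1/10·log_10(1/10) + 1/10·log_10(1/10) + 1/10·log_10(1/10) + 1/10·log_10(1/10) + 1/10·log_10(1/10) + 1/5·log_10(1/5) + 1/10·log_10(1/10) + 1/10·log_10(1/10)]
H(X,Y) = 0.9398 dits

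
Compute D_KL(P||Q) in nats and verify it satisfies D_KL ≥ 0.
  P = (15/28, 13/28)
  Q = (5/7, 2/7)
0.0713 nats

KL divergence satisfies the Gibbs inequality: D_KL(P||Q) ≥ 0 for all distributions P, Q.

D_KL(P||Q) = Σ p(x) log(p(x)/q(x))
Term by term:
  x=0: 15/28 × log_e[(15/28)/(5/7)] = -0.1541
  x=1: 13/28 × log_e[(13/28)/(2/7)] = 0.2254
D_KL(P||Q) = 0.0713 nats

D_KL(P||Q) = 0.0713 ≥ 0 ✓

This non-negativity is a fundamental property: relative entropy cannot be negative because it measures how different Q is from P.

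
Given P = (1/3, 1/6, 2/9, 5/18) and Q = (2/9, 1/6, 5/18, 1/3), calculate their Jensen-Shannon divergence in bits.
0.0121 bits

Jensen-Shannon divergence is:
JSD(P||Q) = 0.5 × D_KL(P||M) + 0.5 × D_KL(Q||M)
where M = 0.5 × (P + Q) is the mixture distribution.

M = 0.5 × (1/3, 1/6, 2/9, 5/18) + 0.5 × (2/9, 1/6, 5/18, 1/3) = (5/18, 1/6, 1/4, 11/36)

D_KL(P||M) = 0.0117 bits
D_KL(Q||M) = 0.0125 bits

JSD(P||Q) = 0.5 × 0.0117 + 0.5 × 0.0125 = 0.0121 bits

Unlike KL divergence, JSD is symmetric and bounded: 0 ≤ JSD ≤ log(2).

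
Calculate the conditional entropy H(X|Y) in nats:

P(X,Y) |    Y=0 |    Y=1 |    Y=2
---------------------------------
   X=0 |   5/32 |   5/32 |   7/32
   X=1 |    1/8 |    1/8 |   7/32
0.6897 nats

Using the chain rule: H(X|Y) = H(X,Y) - H(Y)

First, compute H(X,Y) = 1.7649 nats

Marginal P(Y) = (9/32, 9/32, 7/16)
H(Y) = 1.0752 nats

H(X|Y) = H(X,Y) - H(Y) = 1.7649 - 1.0752 = 0.6897 nats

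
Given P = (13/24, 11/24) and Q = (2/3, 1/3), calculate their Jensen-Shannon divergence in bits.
0.0118 bits

Jensen-Shannon divergence is:
JSD(P||Q) = 0.5 × D_KL(P||M) + 0.5 × D_KL(Q||M)
where M = 0.5 × (P + Q) is the mixture distribution.

M = 0.5 × (13/24, 11/24) + 0.5 × (2/3, 1/3) = (0.604167, 0.395833)

D_KL(P||M) = 0.0116 bits
D_KL(Q||M) = 0.0120 bits

JSD(P||Q) = 0.5 × 0.0116 + 0.5 × 0.0120 = 0.0118 bits

Unlike KL divergence, JSD is symmetric and bounded: 0 ≤ JSD ≤ log(2).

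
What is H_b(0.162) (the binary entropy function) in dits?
0.1924 dits

The binary entropy function is:
H(p) = -p log(p) - (1-p) log(1-p)

H(0.162) = -0.162 × log_10(0.162) - 0.838 × log_10(0.838)
H(0.162) = 0.1924 dits

Note: Binary entropy is maximized at p=0.5 (H=1 bit) and minimized at p=0 or p=1 (H=0).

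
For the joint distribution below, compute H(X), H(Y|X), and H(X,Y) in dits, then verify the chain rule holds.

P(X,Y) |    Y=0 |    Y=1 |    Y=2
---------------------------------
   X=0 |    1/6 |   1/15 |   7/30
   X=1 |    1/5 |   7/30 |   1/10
H(X,Y) = 0.7428, H(X) = 0.3001, H(Y|X) = 0.4428 (all in dits)

Chain rule: H(X,Y) = H(X) + H(Y|X)

Left side — joint entropy directly:
H(X,Y) = -Σ p(x,y) log p(x,y) = 0.7428 dits

Right side — compute H(Y|X) from the conditional distributions:
P(X) = (7/15, 8/15), so H(X) = 0.3001 dits
H(Y|X) = Σ_x P(X=x) · H(Y|X=x):
  P(Y|X=0) = (5/14, 1/7, 1/2), H(Y|X=0) = 0.4309, weight P(X=0) = 7/15
  P(Y|X=1) = (3/8, 7/16, 3/16), H(Y|X=1) = 0.4531, weight P(X=1) = 8/15
H(Y|X) = 0.4428 dits

H(X) + H(Y|X) = 0.3001 + 0.4428 = 0.7428 dits

Both sides equal 0.7428 dits. ✓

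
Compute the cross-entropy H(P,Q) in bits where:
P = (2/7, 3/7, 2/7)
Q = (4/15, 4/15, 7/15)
1.6762 bits

Cross-entropy: H(P,Q) = -Σ p(x) log q(x)

Alternatively: H(P,Q) = H(P) + D_KL(P||Q)
H(P) = 1.5567 bits
D_KL(P||Q) = 0.1196 bits

H(P,Q) = 1.5567 + 0.1196 = 1.6762 bits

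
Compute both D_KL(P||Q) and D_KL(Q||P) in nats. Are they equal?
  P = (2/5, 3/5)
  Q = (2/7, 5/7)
D_KL(P||Q) = 0.0300, D_KL(Q||P) = 0.0284

KL divergence is not symmetric: D_KL(P||Q) ≠ D_KL(Q||P) in general.

D_KL(P||Q) = 0.0300 nats
D_KL(Q||P) = 0.0284 nats

No, they are not equal!

This asymmetry is why KL divergence is not a true distance metric.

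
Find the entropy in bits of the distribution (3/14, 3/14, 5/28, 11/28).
1.9258 bits

Shannon entropy is H(X) = -Σ p(x) log p(x).

For P = (3/14, 3/14, 5/28, 11/28):
H = -3/14 × log_2(3/14) -3/14 × log_2(3/14) -5/28 × log_2(5/28) -11/28 × log_2(11/28)
H = 1.9258 bits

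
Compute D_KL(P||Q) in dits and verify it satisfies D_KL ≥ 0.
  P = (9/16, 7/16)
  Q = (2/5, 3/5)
0.0233 dits

KL divergence satisfies the Gibbs inequality: D_KL(P||Q) ≥ 0 for all distributions P, Q.

D_KL(P||Q) = Σ p(x) log(p(x)/q(x))
Term by term:
  x=0: 9/16 × log_10[(9/16)/(2/5)] = 0.0833
  x=1: 7/16 × log_10[(7/16)/(3/5)] = -0.0600
D_KL(P||Q) = 0.0233 dits

D_KL(P||Q) = 0.0233 ≥ 0 ✓

This non-negativity is a fundamental property: relative entropy cannot be negative because it measures how different Q is from P.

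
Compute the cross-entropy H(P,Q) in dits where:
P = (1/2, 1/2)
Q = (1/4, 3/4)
0.3635 dits

Cross-entropy: H(P,Q) = -Σ p(x) log q(x)

Alternatively: H(P,Q) = H(P) + D_KL(P||Q)
H(P) = 0.3010 dits
D_KL(P||Q) = 0.0625 dits

H(P,Q) = 0.3010 + 0.0625 = 0.3635 dits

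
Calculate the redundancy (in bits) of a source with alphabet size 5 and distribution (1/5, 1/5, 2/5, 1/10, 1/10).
0.2000 bits

Redundancy measures how far a source is from maximum entropy:
R = H_max - H(X)

Maximum entropy for 5 symbols: H_max = log_2(5) = 2.3219 bits
Actual entropy: H(X) = 2.1219 bits
Redundancy: R = 2.3219 - 2.1219 = 0.2000 bits

This redundancy represents potential for compression: the source could be compressed by 0.2000 bits per symbol.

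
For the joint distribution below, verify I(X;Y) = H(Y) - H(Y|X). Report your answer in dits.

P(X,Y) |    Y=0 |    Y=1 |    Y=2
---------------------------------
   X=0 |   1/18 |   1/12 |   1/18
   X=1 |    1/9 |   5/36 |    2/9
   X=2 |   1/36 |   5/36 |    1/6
I(X;Y) = 0.0141 dits

Mutual information has multiple equivalent forms:
- I(X;Y) = H(X) - H(X|Y)
- I(X;Y) = H(Y) - H(Y|X)
- I(X;Y) = H(X) + H(Y) - H(X,Y)

Computing all quantities:
H(X) = 0.4512, H(Y) = 0.4546, H(X,Y) = 0.8917
H(X|Y) = 0.4371, H(Y|X) = 0.4405

Verification:
H(X) - H(X|Y) = 0.4512 - 0.4371 = 0.0141
H(Y) - H(Y|X) = 0.4546 - 0.4405 = 0.0141
H(X) + H(Y) - H(X,Y) = 0.4512 + 0.4546 - 0.8917 = 0.0141

All forms give I(X;Y) = 0.0141 dits. ✓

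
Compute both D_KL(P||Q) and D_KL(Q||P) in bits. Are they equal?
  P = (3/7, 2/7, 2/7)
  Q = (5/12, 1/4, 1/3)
D_KL(P||Q) = 0.0089, D_KL(Q||P) = 0.0090

KL divergence is not symmetric: D_KL(P||Q) ≠ D_KL(Q||P) in general.

D_KL(P||Q) = 0.0089 bits
D_KL(Q||P) = 0.0090 bits

No, they are not equal!

This asymmetry is why KL divergence is not a true distance metric.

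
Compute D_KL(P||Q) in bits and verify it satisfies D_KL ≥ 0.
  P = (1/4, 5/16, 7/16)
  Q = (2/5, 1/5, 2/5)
0.0882 bits

KL divergence satisfies the Gibbs inequality: D_KL(P||Q) ≥ 0 for all distributions P, Q.

D_KL(P||Q) = Σ p(x) log(p(x)/q(x))
Term by term:
  x=0: 1/4 × log_2[(1/4)/(2/5)] = -0.1695
  x=1: 5/16 × log_2[(5/16)/(1/5)] = 0.2012
  x=2: 7/16 × log_2[(7/16)/(2/5)] = 0.0566
D_KL(P||Q) = 0.0882 bits

D_KL(P||Q) = 0.0882 ≥ 0 ✓

This non-negativity is a fundamental property: relative entropy cannot be negative because it measures how different Q is from P.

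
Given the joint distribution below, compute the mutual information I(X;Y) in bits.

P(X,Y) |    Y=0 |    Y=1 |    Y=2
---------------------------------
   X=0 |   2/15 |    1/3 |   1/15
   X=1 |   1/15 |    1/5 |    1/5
0.0878 bits

Mutual information: I(X;Y) = H(X) + H(Y) - H(X,Y)

Marginals:
P(X) = (8/15, 7/15), H(X) = 0.9968 bits
P(Y) = (1/5, 8/15, 4/15), H(Y) = 1.4566 bits

Joint entropy: H(X,Y) = 2.3656 bits

I(X;Y) = 0.9968 + 1.4566 - 2.3656 = 0.0878 bits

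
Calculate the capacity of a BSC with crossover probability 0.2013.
0.2755 bits

For a binary symmetric channel (BSC) with error probability p:
Capacity C = 1 - H(p) bits per symbol

where H(p) = -p log₂(p) - (1-p) log₂(1-p) is the binary entropy function.

H(0.2013) = 0.7245 bits
C = 1 - 0.7245 = 0.2755 bits per symbol

This means we can reliably transmit up to 0.2755 bits of information per channel use.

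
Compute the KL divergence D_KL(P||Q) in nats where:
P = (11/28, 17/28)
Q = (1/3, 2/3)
0.0078 nats

KL divergence: D_KL(P||Q) = Σ p(x) log(p(x)/q(x))

Computing term by term:
  x=0: 11/28 × log_e[(11/28)/(1/3)] = 11/28 × 0.1643 = 0.0645
  x=1: 17/28 × log_e[(17/28)/(2/3)] = 17/28 × -0.0935 = -0.0568

D_KL(P||Q) = 0.0078 nats

Note: KL divergence is always non-negative and equals 0 iff P = Q.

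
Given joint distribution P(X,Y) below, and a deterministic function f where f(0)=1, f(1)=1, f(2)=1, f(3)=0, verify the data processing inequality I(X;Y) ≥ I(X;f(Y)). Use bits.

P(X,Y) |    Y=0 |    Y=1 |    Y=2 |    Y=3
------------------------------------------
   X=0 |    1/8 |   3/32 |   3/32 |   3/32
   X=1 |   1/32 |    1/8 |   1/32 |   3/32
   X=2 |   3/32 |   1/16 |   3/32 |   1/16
I(X;Y) = 0.0779, I(X;f(Y)) = 0.0108, inequality holds: 0.0779 ≥ 0.0108

Data Processing Inequality: For any Markov chain X → Y → Z, we have I(X;Y) ≥ I(X;Z).

Here Z = f(Y) is a deterministic function of Y, forming X → Y → Z.

Original I(X;Y) = 0.0779 bits

After applying f:
P(X,Z) where Z=f(Y):
- P(X,Z=0) = P(X,Y=3)
- P(X,Z=1) = P(X,Y=0) + P(X,Y=1) + P(X,Y=2)

I(X;Z) = I(X;f(Y)) = 0.0108 bits

Verification: 0.0779 ≥ 0.0108 ✓

Information cannot be created by processing; the function f can only lose information about X.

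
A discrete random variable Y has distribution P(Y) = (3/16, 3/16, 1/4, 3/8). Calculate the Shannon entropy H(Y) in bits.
1.9363 bits

Shannon entropy is H(X) = -Σ p(x) log p(x).

For P = (3/16, 3/16, 1/4, 3/8):
H = -3/16 × log_2(3/16) -3/16 × log_2(3/16) -1/4 × log_2(1/4) -3/8 × log_2(3/8)
H = 1.9363 bits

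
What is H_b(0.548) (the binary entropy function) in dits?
0.2990 dits

The binary entropy function is:
H(p) = -p log(p) - (1-p) log(1-p)

H(0.548) = -0.548 × log_10(0.548) - 0.452 × log_10(0.452)
H(0.548) = 0.2990 dits

Note: Binary entropy is maximized at p=0.5 (H=1 bit) and minimized at p=0 or p=1 (H=0).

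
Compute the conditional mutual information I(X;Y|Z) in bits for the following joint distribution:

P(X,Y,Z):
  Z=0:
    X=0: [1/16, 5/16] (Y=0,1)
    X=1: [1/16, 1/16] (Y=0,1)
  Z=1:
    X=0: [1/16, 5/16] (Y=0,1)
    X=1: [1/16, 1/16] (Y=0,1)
0.0738 bits

Conditional mutual information: I(X;Y|Z) = H(X|Z) + H(Y|Z) - H(X,Y|Z)

H(Z) = 1.0000
H(X,Z) = 1.8113 → H(X|Z) = 0.8113
H(Y,Z) = 1.8113 → H(Y|Z) = 0.8113
H(X,Y,Z) = 2.5488 → H(X,Y|Z) = 1.5488

I(X;Y|Z) = 0.8113 + 0.8113 - 1.5488 = 0.0738 bits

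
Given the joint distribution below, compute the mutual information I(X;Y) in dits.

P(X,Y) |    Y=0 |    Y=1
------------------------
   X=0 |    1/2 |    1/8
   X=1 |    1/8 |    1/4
0.0478 dits

Mutual information: I(X;Y) = H(X) + H(Y) - H(X,Y)

Marginals:
P(X) = (5/8, 3/8), H(X) = 0.2873 dits
P(Y) = (5/8, 3/8), H(Y) = 0.2873 dits

Joint entropy: H(X,Y) = 0.5268 dits

I(X;Y) = 0.2873 + 0.2873 - 0.5268 = 0.0478 dits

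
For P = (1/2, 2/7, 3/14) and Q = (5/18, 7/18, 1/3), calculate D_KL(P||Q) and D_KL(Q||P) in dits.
D_KL(P||Q) = 0.0483, D_KL(Q||P) = 0.0451

KL divergence is not symmetric: D_KL(P||Q) ≠ D_KL(Q||P) in general.

D_KL(P||Q) = 0.0483 dits
D_KL(Q||P) = 0.0451 dits

No, they are not equal!

This asymmetry is why KL divergence is not a true distance metric.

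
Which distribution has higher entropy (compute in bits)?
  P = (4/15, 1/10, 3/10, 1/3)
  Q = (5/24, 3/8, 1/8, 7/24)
Q

Computing entropies in bits:
H(P) = 1.8901
H(Q) = 1.8956

Distribution Q has higher entropy.

Intuition: The distribution closer to uniform (more spread out) has higher entropy.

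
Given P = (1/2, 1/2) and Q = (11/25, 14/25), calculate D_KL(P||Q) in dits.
0.0031 dits

KL divergence: D_KL(P||Q) = Σ p(x) log(p(x)/q(x))

Computing term by term:
  x=0: 1/2 × log_10[(1/2)/(11/25)] = 1/2 × 0.0555 = 0.0278
  x=1: 1/2 × log_10[(1/2)/(14/25)] = 1/2 × -0.0492 = -0.0246

D_KL(P||Q) = 0.0031 dits

Note: KL divergence is always non-negative and equals 0 iff P = Q.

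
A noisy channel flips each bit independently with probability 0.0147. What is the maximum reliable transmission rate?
0.8895 bits

For a binary symmetric channel (BSC) with error probability p:
Capacity C = 1 - H(p) bits per symbol

where H(p) = -p log₂(p) - (1-p) log₂(1-p) is the binary entropy function.

H(0.0147) = 0.1105 bits
C = 1 - 0.1105 = 0.8895 bits per symbol

This means we can reliably transmit up to 0.8895 bits of information per channel use.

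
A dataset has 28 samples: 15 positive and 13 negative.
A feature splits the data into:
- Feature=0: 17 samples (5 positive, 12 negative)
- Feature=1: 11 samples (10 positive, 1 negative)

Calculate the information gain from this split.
0.2930 bits

Information Gain = H(Y) - H(Y|Feature)

Before split:
P(positive) = 15/28 = 0.5357
H(Y) = 0.9963 bits

After split:
Feature=0: H = 0.8740 bits (weight = 17/28)
Feature=1: H = 0.4395 bits (weight = 11/28)
H(Y|Feature) = (17/28)×0.8740 + (11/28)×0.4395 = 0.7033 bits

Information Gain = 0.9963 - 0.7033 = 0.2930 bits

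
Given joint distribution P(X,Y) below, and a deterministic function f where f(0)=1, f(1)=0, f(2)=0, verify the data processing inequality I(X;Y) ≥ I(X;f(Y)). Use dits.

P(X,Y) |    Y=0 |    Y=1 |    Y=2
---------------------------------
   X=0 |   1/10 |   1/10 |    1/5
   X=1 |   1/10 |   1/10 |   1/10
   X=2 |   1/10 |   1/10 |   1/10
I(X;Y) = 0.0060, I(X;f(Y)) = 0.0017, inequality holds: 0.0060 ≥ 0.0017

Data Processing Inequality: For any Markov chain X → Y → Z, we have I(X;Y) ≥ I(X;Z).

Here Z = f(Y) is a deterministic function of Y, forming X → Y → Z.

Original I(X;Y) = 0.0060 dits

After applying f:
P(X,Z) where Z=f(Y):
- P(X,Z=0) = P(X,Y=1) + P(X,Y=2)
- P(X,Z=1) = P(X,Y=0)

I(X;Z) = I(X;f(Y)) = 0.0017 dits

Verification: 0.0060 ≥ 0.0017 ✓

Information cannot be created by processing; the function f can only lose information about X.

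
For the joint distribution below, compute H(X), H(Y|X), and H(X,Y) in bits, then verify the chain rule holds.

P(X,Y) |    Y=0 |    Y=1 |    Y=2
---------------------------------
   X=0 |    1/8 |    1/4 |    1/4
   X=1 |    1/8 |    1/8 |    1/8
H(X,Y) = 2.5000, H(X) = 0.9544, H(Y|X) = 1.5456 (all in bits)

Chain rule: H(X,Y) = H(X) + H(Y|X)

Left side — joint entropy directly:
H(X,Y) = -Σ p(x,y) log p(x,y) = 2.5000 bits

Right side — compute H(Y|X) from the conditional distributions:
P(X) = (5/8, 3/8), so H(X) = 0.9544 bits
H(Y|X) = Σ_x P(X=x) · H(Y|X=x):
  P(Y|X=0) = (1/5, 2/5, 2/5), H(Y|X=0) = 1.5219, weight P(X=0) = 5/8
  P(Y|X=1) = (1/3, 1/3, 1/3), H(Y|X=1) = 1.5850, weight P(X=1) = 3/8
H(Y|X) = 1.5456 bits

H(X) + H(Y|X) = 0.9544 + 1.5456 = 2.5000 bits

Both sides equal 2.5000 bits. ✓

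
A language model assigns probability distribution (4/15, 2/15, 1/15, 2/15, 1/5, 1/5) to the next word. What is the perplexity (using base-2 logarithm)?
5.5516

Perplexity is 2^H (or exp(H) for natural log).

First, H = -Σ p log p = 2.4729 bits
Perplexity = 2^2.4729 = 5.5516

Interpretation: The model's uncertainty is equivalent to choosing uniformly among 5.6 options.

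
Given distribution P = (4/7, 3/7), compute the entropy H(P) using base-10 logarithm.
0.2966 dits

Shannon entropy is H(X) = -Σ p(x) log p(x).

For P = (4/7, 3/7):
H = -4/7 × log_10(4/7) -3/7 × log_10(3/7)
H = 0.2966 dits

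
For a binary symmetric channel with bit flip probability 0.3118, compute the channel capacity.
0.1048 bits

For a binary symmetric channel (BSC) with error probability p:
Capacity C = 1 - H(p) bits per symbol

where H(p) = -p log₂(p) - (1-p) log₂(1-p) is the binary entropy function.

H(0.3118) = 0.8952 bits
C = 1 - 0.8952 = 0.1048 bits per symbol

This means we can reliably transmit up to 0.1048 bits of information per channel use.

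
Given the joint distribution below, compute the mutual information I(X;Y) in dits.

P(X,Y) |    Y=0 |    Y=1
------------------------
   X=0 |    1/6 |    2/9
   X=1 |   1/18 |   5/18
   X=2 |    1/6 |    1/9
0.0285 dits

Mutual information: I(X;Y) = H(X) + H(Y) - H(X,Y)

Marginals:
P(X) = (7/18, 1/3, 5/18), H(X) = 0.4731 dits
P(Y) = (7/18, 11/18), H(Y) = 0.2902 dits

Joint entropy: H(X,Y) = 0.7348 dits

I(X;Y) = 0.4731 + 0.2902 - 0.7348 = 0.0285 dits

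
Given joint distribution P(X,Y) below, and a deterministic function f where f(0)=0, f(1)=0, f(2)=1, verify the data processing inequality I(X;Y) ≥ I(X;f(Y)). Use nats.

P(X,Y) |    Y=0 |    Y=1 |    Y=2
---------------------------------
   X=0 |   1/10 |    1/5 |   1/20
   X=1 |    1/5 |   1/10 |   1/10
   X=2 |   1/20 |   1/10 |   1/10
I(X;Y) = 0.0664, I(X;f(Y)) = 0.0256, inequality holds: 0.0664 ≥ 0.0256

Data Processing Inequality: For any Markov chain X → Y → Z, we have I(X;Y) ≥ I(X;Z).

Here Z = f(Y) is a deterministic function of Y, forming X → Y → Z.

Original I(X;Y) = 0.0664 nats

After applying f:
P(X,Z) where Z=f(Y):
- P(X,Z=0) = P(X,Y=0) + P(X,Y=1)
- P(X,Z=1) = P(X,Y=2)

I(X;Z) = I(X;f(Y)) = 0.0256 nats

Verification: 0.0664 ≥ 0.0256 ✓

Information cannot be created by processing; the function f can only lose information about X.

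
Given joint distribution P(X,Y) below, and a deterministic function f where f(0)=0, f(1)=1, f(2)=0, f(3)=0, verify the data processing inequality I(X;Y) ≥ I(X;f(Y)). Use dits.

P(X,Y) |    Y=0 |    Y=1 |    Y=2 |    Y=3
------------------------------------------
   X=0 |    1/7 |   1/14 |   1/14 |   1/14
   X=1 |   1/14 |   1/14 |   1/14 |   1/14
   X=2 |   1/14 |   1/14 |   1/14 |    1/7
I(X;Y) = 0.0123, I(X;f(Y)) = 0.0006, inequality holds: 0.0123 ≥ 0.0006

Data Processing Inequality: For any Markov chain X → Y → Z, we have I(X;Y) ≥ I(X;Z).

Here Z = f(Y) is a deterministic function of Y, forming X → Y → Z.

Original I(X;Y) = 0.0123 dits

After applying f:
P(X,Z) where Z=f(Y):
- P(X,Z=0) = P(X,Y=0) + P(X,Y=2) + P(X,Y=3)
- P(X,Z=1) = P(X,Y=1)

I(X;Z) = I(X;f(Y)) = 0.0006 dits

Verification: 0.0123 ≥ 0.0006 ✓

Information cannot be created by processing; the function f can only lose information about X.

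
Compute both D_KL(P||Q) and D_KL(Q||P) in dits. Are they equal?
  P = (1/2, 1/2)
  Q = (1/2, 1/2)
D_KL(P||Q) = 0.0000, D_KL(Q||P) = 0.0000

KL divergence is not symmetric: D_KL(P||Q) ≠ D_KL(Q||P) in general.

D_KL(P||Q) = 0.0000 dits
D_KL(Q||P) = 0.0000 dits

In this case they happen to be equal (to 4 decimal places).

This asymmetry is why KL divergence is not a true distance metric.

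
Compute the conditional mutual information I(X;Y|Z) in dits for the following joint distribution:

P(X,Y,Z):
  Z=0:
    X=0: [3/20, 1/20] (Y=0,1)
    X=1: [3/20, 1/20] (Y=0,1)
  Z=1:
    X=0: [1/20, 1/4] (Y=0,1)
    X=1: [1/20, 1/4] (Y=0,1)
0.0000 dits

Conditional mutual information: I(X;Y|Z) = H(X|Z) + H(Y|Z) - H(X,Y|Z)

H(Z) = 0.2923
H(X,Z) = 0.5933 → H(X|Z) = 0.3010
H(Y,Z) = 0.5074 → H(Y|Z) = 0.2151
H(X,Y,Z) = 0.8084 → H(X,Y|Z) = 0.5161

I(X;Y|Z) = 0.3010 + 0.2151 - 0.5161 = 0.0000 dits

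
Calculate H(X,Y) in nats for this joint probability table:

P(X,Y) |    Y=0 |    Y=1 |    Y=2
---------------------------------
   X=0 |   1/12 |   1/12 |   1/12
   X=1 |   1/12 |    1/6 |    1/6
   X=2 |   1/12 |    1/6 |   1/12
2.1383 nats

Joint entropy is H(X,Y) = -Σ_{x,y} p(x,y) log p(x,y).

Summing over all non-zero entries:
H(X,Y) = -[1/12·log_e(1/12) + 1/12·log_e(1/12) + 1/12·log_e(1/12) + 1/12·log_e(1/12) + 1/6·log_e(1/6) + 1/6·log_e(1/6) + 1/12·log_e(1/12) + 1/6·log_e(1/6) + 1/12·log_e(1/12)]
H(X,Y) = 2.1383 nats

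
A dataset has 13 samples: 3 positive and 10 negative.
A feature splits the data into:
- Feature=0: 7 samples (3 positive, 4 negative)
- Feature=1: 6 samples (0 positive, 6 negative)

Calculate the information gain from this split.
0.2488 bits

Information Gain = H(Y) - H(Y|Feature)

Before split:
P(positive) = 3/13 = 0.2308
H(Y) = 0.7793 bits

After split:
Feature=0: H = 0.9852 bits (weight = 7/13)
Feature=1: H = 0.0000 bits (weight = 6/13)
H(Y|Feature) = (7/13)×0.9852 + (6/13)×0.0000 = 0.5305 bits

Information Gain = 0.7793 - 0.5305 = 0.2488 bits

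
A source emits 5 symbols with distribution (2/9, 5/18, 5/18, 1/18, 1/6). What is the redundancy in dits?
0.0453 dits

Redundancy measures how far a source is from maximum entropy:
R = H_max - H(X)

Maximum entropy for 5 symbols: H_max = log_10(5) = 0.6990 dits
Actual entropy: H(X) = 0.6536 dits
Redundancy: R = 0.6990 - 0.6536 = 0.0453 dits

This redundancy represents potential for compression: the source could be compressed by 0.0453 dits per symbol.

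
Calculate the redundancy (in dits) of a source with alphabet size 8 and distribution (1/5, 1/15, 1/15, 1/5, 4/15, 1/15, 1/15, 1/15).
0.0784 dits

Redundancy measures how far a source is from maximum entropy:
R = H_max - H(X)

Maximum entropy for 8 symbols: H_max = log_10(8) = 0.9031 dits
Actual entropy: H(X) = 0.8247 dits
Redundancy: R = 0.9031 - 0.8247 = 0.0784 dits

This redundancy represents potential for compression: the source could be compressed by 0.0784 dits per symbol.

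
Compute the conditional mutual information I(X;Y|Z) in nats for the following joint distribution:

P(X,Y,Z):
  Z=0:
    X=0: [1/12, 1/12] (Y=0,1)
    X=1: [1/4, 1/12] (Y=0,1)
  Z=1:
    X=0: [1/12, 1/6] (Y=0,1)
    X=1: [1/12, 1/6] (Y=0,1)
0.0153 nats

Conditional mutual information: I(X;Y|Z) = H(X|Z) + H(Y|Z) - H(X,Y|Z)

H(Z) = 0.6931
H(X,Z) = 1.3580 → H(X|Z) = 0.6648
H(Y,Z) = 1.3297 → H(Y|Z) = 0.6365
H(X,Y,Z) = 1.9792 → H(X,Y|Z) = 1.2861

I(X;Y|Z) = 0.6648 + 0.6365 - 1.2861 = 0.0153 nats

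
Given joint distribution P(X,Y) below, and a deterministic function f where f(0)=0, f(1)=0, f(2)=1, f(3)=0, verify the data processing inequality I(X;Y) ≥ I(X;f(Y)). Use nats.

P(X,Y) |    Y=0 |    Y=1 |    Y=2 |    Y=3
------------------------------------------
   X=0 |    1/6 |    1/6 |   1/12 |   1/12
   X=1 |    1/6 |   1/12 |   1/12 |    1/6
I(X;Y) = 0.0283, I(X;f(Y)) = 0.0000, inequality holds: 0.0283 ≥ 0.0000

Data Processing Inequality: For any Markov chain X → Y → Z, we have I(X;Y) ≥ I(X;Z).

Here Z = f(Y) is a deterministic function of Y, forming X → Y → Z.

Original I(X;Y) = 0.0283 nats

After applying f:
P(X,Z) where Z=f(Y):
- P(X,Z=0) = P(X,Y=0) + P(X,Y=1) + P(X,Y=3)
- P(X,Z=1) = P(X,Y=2)

I(X;Z) = I(X;f(Y)) = 0.0000 nats

Verification: 0.0283 ≥ 0.0000 ✓

Information cannot be created by processing; the function f can only lose information about X.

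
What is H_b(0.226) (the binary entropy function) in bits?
0.7710 bits

The binary entropy function is:
H(p) = -p log(p) - (1-p) log(1-p)

H(0.226) = -0.226 × log_2(0.226) - 0.774 × log_2(0.774)
H(0.226) = 0.7710 bits

Note: Binary entropy is maximized at p=0.5 (H=1 bit) and minimized at p=0 or p=1 (H=0).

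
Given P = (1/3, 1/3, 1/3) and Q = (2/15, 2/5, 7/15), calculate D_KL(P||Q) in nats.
0.1325 nats

KL divergence: D_KL(P||Q) = Σ p(x) log(p(x)/q(x))

Computing term by term:
  x=0: 1/3 × log_e[(1/3)/(2/15)] = 1/3 × 0.9163 = 0.3054
  x=1: 1/3 × log_e[(1/3)/(2/5)] = 1/3 × -0.1823 = -0.0608
  x=2: 1/3 × log_e[(1/3)/(7/15)] = 1/3 × -0.3365 = -0.1122

D_KL(P||Q) = 0.1325 nats

Note: KL divergence is always non-negative and equals 0 iff P = Q.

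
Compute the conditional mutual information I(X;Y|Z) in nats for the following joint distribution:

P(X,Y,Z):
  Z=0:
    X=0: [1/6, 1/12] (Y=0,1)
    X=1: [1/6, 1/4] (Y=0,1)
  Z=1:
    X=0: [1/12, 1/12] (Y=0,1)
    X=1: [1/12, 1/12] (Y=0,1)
0.0225 nats

Conditional mutual information: I(X;Y|Z) = H(X|Z) + H(Y|Z) - H(X,Y|Z)

H(Z) = 0.6365
H(X,Z) = 1.3086 → H(X|Z) = 0.6721
H(Y,Z) = 1.3297 → H(Y|Z) = 0.6931
H(X,Y,Z) = 1.9792 → H(X,Y|Z) = 1.3427

I(X;Y|Z) = 0.6721 + 0.6931 - 1.3427 = 0.0225 nats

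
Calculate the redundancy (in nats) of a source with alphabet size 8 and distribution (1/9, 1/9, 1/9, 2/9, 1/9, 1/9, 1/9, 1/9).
0.0362 nats

Redundancy measures how far a source is from maximum entropy:
R = H_max - H(X)

Maximum entropy for 8 symbols: H_max = log_e(8) = 2.0794 nats
Actual entropy: H(X) = 2.0432 nats
Redundancy: R = 2.0794 - 2.0432 = 0.0362 nats

This redundancy represents potential for compression: the source could be compressed by 0.0362 nats per symbol.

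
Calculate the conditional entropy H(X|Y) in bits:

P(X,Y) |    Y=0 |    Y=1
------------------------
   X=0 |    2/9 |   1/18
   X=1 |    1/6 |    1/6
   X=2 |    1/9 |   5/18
1.4411 bits

Using the chain rule: H(X|Y) = H(X,Y) - H(Y)

First, compute H(X,Y) = 2.4411 bits

Marginal P(Y) = (1/2, 1/2)
H(Y) = 1.0000 bits

H(X|Y) = H(X,Y) - H(Y) = 2.4411 - 1.0000 = 1.4411 bits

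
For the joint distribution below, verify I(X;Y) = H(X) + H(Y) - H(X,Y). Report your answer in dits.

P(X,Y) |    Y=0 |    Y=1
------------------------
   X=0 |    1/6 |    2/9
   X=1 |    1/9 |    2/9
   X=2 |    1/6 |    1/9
I(X;Y) = 0.0097 dits

Mutual information has multiple equivalent forms:
- I(X;Y) = H(X) - H(X|Y)
- I(X;Y) = H(Y) - H(Y|X)
- I(X;Y) = H(X) + H(Y) - H(X,Y)

Computing all quantities:
H(X) = 0.4731, H(Y) = 0.2983, H(X,Y) = 0.7618
H(X|Y) = 0.4634, H(Y|X) = 0.2887

Verification:
H(X) - H(X|Y) = 0.4731 - 0.4634 = 0.0097
H(Y) - H(Y|X) = 0.2983 - 0.2887 = 0.0097
H(X) + H(Y) - H(X,Y) = 0.4731 + 0.2983 - 0.7618 = 0.0097

All forms give I(X;Y) = 0.0097 dits. ✓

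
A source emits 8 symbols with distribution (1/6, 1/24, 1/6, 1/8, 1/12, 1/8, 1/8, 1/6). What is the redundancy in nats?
0.0643 nats

Redundancy measures how far a source is from maximum entropy:
R = H_max - H(X)

Maximum entropy for 8 symbols: H_max = log_e(8) = 2.0794 nats
Actual entropy: H(X) = 2.0152 nats
Redundancy: R = 2.0794 - 2.0152 = 0.0643 nats

This redundancy represents potential for compression: the source could be compressed by 0.0643 nats per symbol.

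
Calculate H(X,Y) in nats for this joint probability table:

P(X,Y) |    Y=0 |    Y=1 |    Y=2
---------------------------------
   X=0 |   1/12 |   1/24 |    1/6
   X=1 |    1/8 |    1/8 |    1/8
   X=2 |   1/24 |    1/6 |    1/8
2.1089 nats

Joint entropy is H(X,Y) = -Σ_{x,y} p(x,y) log p(x,y).

Summing over all non-zero entries:
H(X,Y) = -[1/12·log_e(1/12) + 1/24·log_e(1/24) + 1/6·log_e(1/6) + 1/8·log_e(1/8) + 1/8·log_e(1/8) + 1/8·log_e(1/8) + 1/24·log_e(1/24) + 1/6·log_e(1/6) + 1/8·log_e(1/8)]
H(X,Y) = 2.1089 nats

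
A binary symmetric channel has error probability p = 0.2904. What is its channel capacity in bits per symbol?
0.1308 bits

For a binary symmetric channel (BSC) with error probability p:
Capacity C = 1 - H(p) bits per symbol

where H(p) = -p log₂(p) - (1-p) log₂(1-p) is the binary entropy function.

H(0.2904) = 0.8692 bits
C = 1 - 0.8692 = 0.1308 bits per symbol

This means we can reliably transmit up to 0.1308 bits of information per channel use.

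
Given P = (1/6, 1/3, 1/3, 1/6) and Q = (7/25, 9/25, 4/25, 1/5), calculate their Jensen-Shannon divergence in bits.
0.0344 bits

Jensen-Shannon divergence is:
JSD(P||Q) = 0.5 × D_KL(P||M) + 0.5 × D_KL(Q||M)
where M = 0.5 × (P + Q) is the mixture distribution.

M = 0.5 × (1/6, 1/3, 1/3, 1/6) + 0.5 × (7/25, 9/25, 4/25, 1/5) = (0.223333, 0.346667, 0.246667, 0.183333)

D_KL(P||M) = 0.0327 bits
D_KL(Q||M) = 0.0361 bits

JSD(P||Q) = 0.5 × 0.0327 + 0.5 × 0.0361 = 0.0344 bits

Unlike KL divergence, JSD is symmetric and bounded: 0 ≤ JSD ≤ log(2).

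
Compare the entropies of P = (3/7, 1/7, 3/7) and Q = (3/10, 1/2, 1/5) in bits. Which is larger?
Q

Computing entropies in bits:
H(P) = 1.4488
H(Q) = 1.4855

Distribution Q has higher entropy.

Intuition: The distribution closer to uniform (more spread out) has higher entropy.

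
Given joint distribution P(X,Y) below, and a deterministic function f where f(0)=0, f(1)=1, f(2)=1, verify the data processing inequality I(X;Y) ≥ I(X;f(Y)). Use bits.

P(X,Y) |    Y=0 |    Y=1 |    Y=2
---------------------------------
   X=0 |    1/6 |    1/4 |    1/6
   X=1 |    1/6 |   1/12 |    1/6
I(X;Y) = 0.0428, I(X;f(Y)) = 0.0102, inequality holds: 0.0428 ≥ 0.0102

Data Processing Inequality: For any Markov chain X → Y → Z, we have I(X;Y) ≥ I(X;Z).

Here Z = f(Y) is a deterministic function of Y, forming X → Y → Z.

Original I(X;Y) = 0.0428 bits

After applying f:
P(X,Z) where Z=f(Y):
- P(X,Z=0) = P(X,Y=0)
- P(X,Z=1) = P(X,Y=1) + P(X,Y=2)

I(X;Z) = I(X;f(Y)) = 0.0102 bits

Verification: 0.0428 ≥ 0.0102 ✓

Information cannot be created by processing; the function f can only lose information about X.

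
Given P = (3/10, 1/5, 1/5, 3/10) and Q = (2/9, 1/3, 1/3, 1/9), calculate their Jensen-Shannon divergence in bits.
0.0610 bits

Jensen-Shannon divergence is:
JSD(P||Q) = 0.5 × D_KL(P||M) + 0.5 × D_KL(Q||M)
where M = 0.5 × (P + Q) is the mixture distribution.

M = 0.5 × (3/10, 1/5, 1/5, 3/10) + 0.5 × (2/9, 1/3, 1/3, 1/9) = (0.261111, 4/15, 4/15, 0.205556)

D_KL(P||M) = 0.0577 bits
D_KL(Q||M) = 0.0643 bits

JSD(P||Q) = 0.5 × 0.0577 + 0.5 × 0.0643 = 0.0610 bits

Unlike KL divergence, JSD is symmetric and bounded: 0 ≤ JSD ≤ log(2).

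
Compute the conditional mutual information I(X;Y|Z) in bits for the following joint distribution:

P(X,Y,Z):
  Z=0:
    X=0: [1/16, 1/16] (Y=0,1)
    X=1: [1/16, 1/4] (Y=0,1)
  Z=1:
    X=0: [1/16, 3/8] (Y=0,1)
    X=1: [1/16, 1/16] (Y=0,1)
0.0730 bits

Conditional mutual information: I(X;Y|Z) = H(X|Z) + H(Y|Z) - H(X,Y|Z)

H(Z) = 0.9887
H(X,Z) = 1.7962 → H(X|Z) = 0.8075
H(Y,Z) = 1.7962 → H(Y|Z) = 0.8075
H(X,Y,Z) = 2.5306 → H(X,Y|Z) = 1.5419

I(X;Y|Z) = 0.8075 + 0.8075 - 1.5419 = 0.0730 bits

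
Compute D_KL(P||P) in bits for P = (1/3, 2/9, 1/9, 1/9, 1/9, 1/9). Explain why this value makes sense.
0.0000 bits

KL divergence satisfies the Gibbs inequality: D_KL(P||Q) ≥ 0 for all distributions P, Q.

D_KL(P||Q) = Σ p(x) log(p(x)/q(x))
Each term is p(x) × log_2(p(x)/p(x)) = p(x) × log_2(1) = 0, so the sum is 0.
D_KL(P||Q) = 0.0000 bits

When P = Q, the KL divergence is exactly 0, as there is no 'divergence' between identical distributions.

This non-negativity is a fundamental property: relative entropy cannot be negative because it measures how different Q is from P.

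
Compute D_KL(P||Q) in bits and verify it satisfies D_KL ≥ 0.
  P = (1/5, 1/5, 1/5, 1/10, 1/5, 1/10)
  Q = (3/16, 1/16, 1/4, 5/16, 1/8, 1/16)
0.3289 bits

KL divergence satisfies the Gibbs inequality: D_KL(P||Q) ≥ 0 for all distributions P, Q.

D_KL(P||Q) = Σ p(x) log(p(x)/q(x))
Term by term:
  x=0: 1/5 × log_2[(1/5)/(3/16)] = 0.0186
  x=1: 1/5 × log_2[(1/5)/(1/16)] = 0.3356
  x=2: 1/5 × log_2[(1/5)/(1/4)] = -0.0644
  x=3: 1/10 × log_2[(1/10)/(5/16)] = -0.1644
  x=4: 1/5 × log_2[(1/5)/(1/8)] = 0.1356
  x=5: 1/10 × log_2[(1/10)/(1/16)] = 0.0678
D_KL(P||Q) = 0.3289 bits

D_KL(P||Q) = 0.3289 ≥ 0 ✓

This non-negativity is a fundamental property: relative entropy cannot be negative because it measures how different Q is from P.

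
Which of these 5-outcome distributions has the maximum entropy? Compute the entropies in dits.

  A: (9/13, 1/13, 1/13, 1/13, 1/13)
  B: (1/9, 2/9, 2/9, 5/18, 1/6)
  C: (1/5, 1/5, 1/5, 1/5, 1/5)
C

For a discrete distribution over n outcomes, entropy is maximized by the uniform distribution.

Computing entropies:
H(A) = 0.4533 dits
H(B) = 0.6806 dits
H(C) = 0.6990 dits

The uniform distribution (where all probabilities equal 1/5) achieves the maximum entropy of log_10(5) = 0.6990 dits.

Distribution C has the highest entropy.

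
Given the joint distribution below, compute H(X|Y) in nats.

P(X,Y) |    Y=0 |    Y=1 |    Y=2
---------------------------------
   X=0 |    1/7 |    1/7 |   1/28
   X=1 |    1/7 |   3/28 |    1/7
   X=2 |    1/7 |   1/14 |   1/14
1.0507 nats

Using the chain rule: H(X|Y) = H(X,Y) - H(Y)

First, compute H(X,Y) = 2.1253 nats

Marginal P(Y) = (3/7, 9/28, 1/4)
H(Y) = 1.0745 nats

H(X|Y) = H(X,Y) - H(Y) = 2.1253 - 1.0745 = 1.0507 nats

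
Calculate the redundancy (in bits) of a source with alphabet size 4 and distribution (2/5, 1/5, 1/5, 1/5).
0.0781 bits

Redundancy measures how far a source is from maximum entropy:
R = H_max - H(X)

Maximum entropy for 4 symbols: H_max = log_2(4) = 2.0000 bits
Actual entropy: H(X) = 1.9219 bits
Redundancy: R = 2.0000 - 1.9219 = 0.0781 bits

This redundancy represents potential for compression: the source could be compressed by 0.0781 bits per symbol.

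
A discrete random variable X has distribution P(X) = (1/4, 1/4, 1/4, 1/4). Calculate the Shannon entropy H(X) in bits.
2.0000 bits

Shannon entropy is H(X) = -Σ p(x) log p(x).

For P = (1/4, 1/4, 1/4, 1/4):
H = -1/4 × log_2(1/4) -1/4 × log_2(1/4) -1/4 × log_2(1/4) -1/4 × log_2(1/4)
H = 2.0000 bits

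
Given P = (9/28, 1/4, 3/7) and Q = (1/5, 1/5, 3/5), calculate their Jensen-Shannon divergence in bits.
0.0227 bits

Jensen-Shannon divergence is:
JSD(P||Q) = 0.5 × D_KL(P||M) + 0.5 × D_KL(Q||M)
where M = 0.5 × (P + Q) is the mixture distribution.

M = 0.5 × (9/28, 1/4, 3/7) + 0.5 × (1/5, 1/5, 3/5) = (0.260714, 9/40, 18/35)

D_KL(P||M) = 0.0224 bits
D_KL(Q||M) = 0.0230 bits

JSD(P||Q) = 0.5 × 0.0224 + 0.5 × 0.0230 = 0.0227 bits

Unlike KL divergence, JSD is symmetric and bounded: 0 ≤ JSD ≤ log(2).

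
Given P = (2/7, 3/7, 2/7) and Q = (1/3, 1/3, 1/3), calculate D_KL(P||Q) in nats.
0.0196 nats

KL divergence: D_KL(P||Q) = Σ p(x) log(p(x)/q(x))

Computing term by term:
  x=0: 2/7 × log_e[(2/7)/(1/3)] = 2/7 × -0.1542 = -0.0440
  x=1: 3/7 × log_e[(3/7)/(1/3)] = 3/7 × 0.2513 = 0.1077
  x=2: 2/7 × log_e[(2/7)/(1/3)] = 2/7 × -0.1542 = -0.0440

D_KL(P||Q) = 0.0196 nats

Note: KL divergence is always non-negative and equals 0 iff P = Q.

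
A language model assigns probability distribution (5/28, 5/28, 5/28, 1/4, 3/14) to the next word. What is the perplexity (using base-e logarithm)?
4.9510

Perplexity is e^H (or exp(H) for natural log).

First, H = -Σ p log p = 1.5996 nats
Perplexity = e^1.5996 = 4.9510

Interpretation: The model's uncertainty is equivalent to choosing uniformly among 5.0 options.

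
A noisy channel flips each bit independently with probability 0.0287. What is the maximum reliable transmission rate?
0.8122 bits

For a binary symmetric channel (BSC) with error probability p:
Capacity C = 1 - H(p) bits per symbol

where H(p) = -p log₂(p) - (1-p) log₂(1-p) is the binary entropy function.

H(0.0287) = 0.1878 bits
C = 1 - 0.1878 = 0.8122 bits per symbol

This means we can reliably transmit up to 0.8122 bits of information per channel use.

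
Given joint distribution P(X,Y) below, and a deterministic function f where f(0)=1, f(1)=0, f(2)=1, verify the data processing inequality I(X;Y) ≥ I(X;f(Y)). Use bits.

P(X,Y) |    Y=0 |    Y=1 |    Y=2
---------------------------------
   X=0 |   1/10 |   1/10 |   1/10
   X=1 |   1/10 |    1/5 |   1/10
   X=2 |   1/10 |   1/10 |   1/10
I(X;Y) = 0.0200, I(X;f(Y)) = 0.0200, inequality holds: 0.0200 ≥ 0.0200

Data Processing Inequality: For any Markov chain X → Y → Z, we have I(X;Y) ≥ I(X;Z).

Here Z = f(Y) is a deterministic function of Y, forming X → Y → Z.

Original I(X;Y) = 0.0200 bits

After applying f:
P(X,Z) where Z=f(Y):
- P(X,Z=0) = P(X,Y=1)
- P(X,Z=1) = P(X,Y=0) + P(X,Y=2)

I(X;Z) = I(X;f(Y)) = 0.0200 bits

Verification: 0.0200 ≥ 0.0200 ✓

Information cannot be created by processing; the function f can only lose information about X.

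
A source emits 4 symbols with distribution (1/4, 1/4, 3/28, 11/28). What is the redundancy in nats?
0.0868 nats

Redundancy measures how far a source is from maximum entropy:
R = H_max - H(X)

Maximum entropy for 4 symbols: H_max = log_e(4) = 1.3863 nats
Actual entropy: H(X) = 1.2995 nats
Redundancy: R = 1.3863 - 1.2995 = 0.0868 nats

This redundancy represents potential for compression: the source could be compressed by 0.0868 nats per symbol.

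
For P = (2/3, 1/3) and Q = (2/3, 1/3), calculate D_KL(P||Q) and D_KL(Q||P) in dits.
D_KL(P||Q) = 0.0000, D_KL(Q||P) = 0.0000

KL divergence is not symmetric: D_KL(P||Q) ≠ D_KL(Q||P) in general.

D_KL(P||Q) = 0.0000 dits
D_KL(Q||P) = 0.0000 dits

In this case they happen to be equal (to 4 decimal places).

This asymmetry is why KL divergence is not a true distance metric.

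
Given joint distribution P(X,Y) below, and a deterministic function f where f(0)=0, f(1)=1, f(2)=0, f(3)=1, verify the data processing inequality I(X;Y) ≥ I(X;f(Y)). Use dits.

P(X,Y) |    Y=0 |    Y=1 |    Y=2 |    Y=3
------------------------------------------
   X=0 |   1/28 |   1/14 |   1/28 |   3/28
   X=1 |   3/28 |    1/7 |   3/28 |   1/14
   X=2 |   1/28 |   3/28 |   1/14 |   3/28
I(X;Y) = 0.0165, I(X;f(Y)) = 0.0082, inequality holds: 0.0165 ≥ 0.0082

Data Processing Inequality: For any Markov chain X → Y → Z, we have I(X;Y) ≥ I(X;Z).

Here Z = f(Y) is a deterministic function of Y, forming X → Y → Z.

Original I(X;Y) = 0.0165 dits

After applying f:
P(X,Z) where Z=f(Y):
- P(X,Z=0) = P(X,Y=0) + P(X,Y=2)
- P(X,Z=1) = P(X,Y=1) + P(X,Y=3)

I(X;Z) = I(X;f(Y)) = 0.0082 dits

Verification: 0.0165 ≥ 0.0082 ✓

Information cannot be created by processing; the function f can only lose information about X.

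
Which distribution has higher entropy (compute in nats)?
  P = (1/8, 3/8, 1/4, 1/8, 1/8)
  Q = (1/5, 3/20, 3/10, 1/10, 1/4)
Q

Computing entropies in nats:
H(P) = 1.4942
H(Q) = 1.5445

Distribution Q has higher entropy.

Intuition: The distribution closer to uniform (more spread out) has higher entropy.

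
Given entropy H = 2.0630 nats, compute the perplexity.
7.8695

Perplexity is e^H (or exp(H) for natural log).

H = 2.0630 nats
Perplexity = e^2.0630 = 7.8695

Interpretation: The model's uncertainty is equivalent to choosing uniformly among 7.9 options.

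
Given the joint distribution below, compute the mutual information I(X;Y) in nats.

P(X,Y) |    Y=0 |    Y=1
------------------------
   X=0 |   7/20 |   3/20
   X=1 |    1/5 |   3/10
0.0462 nats

Mutual information: I(X;Y) = H(X) + H(Y) - H(X,Y)

Marginals:
P(X) = (1/2, 1/2), H(X) = 0.6931 nats
P(Y) = (11/20, 9/20), H(Y) = 0.6881 nats

Joint entropy: H(X,Y) = 1.3351 nats

I(X;Y) = 0.6931 + 0.6881 - 1.3351 = 0.0462 nats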